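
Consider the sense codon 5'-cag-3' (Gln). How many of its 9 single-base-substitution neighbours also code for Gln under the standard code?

Position 1: none → 0 synonymous.
Position 2: none → 0 synonymous.
Position 3: CAA → 1 synonymous.
Total: 0 + 0 + 1 = 1.

1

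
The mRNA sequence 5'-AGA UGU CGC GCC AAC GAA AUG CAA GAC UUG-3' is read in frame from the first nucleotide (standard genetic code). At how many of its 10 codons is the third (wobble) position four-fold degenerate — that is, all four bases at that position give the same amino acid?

Codon 1 AGA (Arg): third position 2-fold.
Codon 2 UGU (Cys): third position 2-fold.
Codon 3 CGC (Arg): third position 4-fold.
Codon 4 GCC (Ala): third position 4-fold.
Codon 5 AAC (Asn): third position 2-fold.
Codon 6 GAA (Glu): third position 2-fold.
Codon 7 AUG (Met): third position 1-fold.
Codon 8 CAA (Gln): third position 2-fold.
Codon 9 GAC (Asp): third position 2-fold.
Codon 10 UUG (Leu): third position 2-fold.
Four-fold degenerate third positions: 2.

2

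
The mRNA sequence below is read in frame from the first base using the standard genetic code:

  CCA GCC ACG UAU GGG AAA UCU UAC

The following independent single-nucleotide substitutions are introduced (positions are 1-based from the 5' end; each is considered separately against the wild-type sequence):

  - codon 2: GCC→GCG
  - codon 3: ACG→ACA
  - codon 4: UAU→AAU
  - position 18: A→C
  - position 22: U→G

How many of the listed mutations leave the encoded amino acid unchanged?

2

Codon 2: GCC (Ala) → GCG (Ala) — synonymous.
Codon 3: ACG (Thr) → ACA (Thr) — synonymous.
Codon 4: UAU (Tyr) → AAU (Asn) — missense.
Codon 6: AAA (Lys) → AAC (Asn) — missense.
Codon 8: UAC (Tyr) → GAC (Asp) — missense.
Synonymous: 2 of 5.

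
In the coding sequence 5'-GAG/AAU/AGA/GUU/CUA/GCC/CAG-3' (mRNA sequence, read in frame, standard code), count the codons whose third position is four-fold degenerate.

Codon 1 GAG (Glu): third position 2-fold.
Codon 2 AAU (Asn): third position 2-fold.
Codon 3 AGA (Arg): third position 2-fold.
Codon 4 GUU (Val): third position 4-fold.
Codon 5 CUA (Leu): third position 4-fold.
Codon 6 GCC (Ala): third position 4-fold.
Codon 7 CAG (Gln): third position 2-fold.
Four-fold degenerate third positions: 3.

3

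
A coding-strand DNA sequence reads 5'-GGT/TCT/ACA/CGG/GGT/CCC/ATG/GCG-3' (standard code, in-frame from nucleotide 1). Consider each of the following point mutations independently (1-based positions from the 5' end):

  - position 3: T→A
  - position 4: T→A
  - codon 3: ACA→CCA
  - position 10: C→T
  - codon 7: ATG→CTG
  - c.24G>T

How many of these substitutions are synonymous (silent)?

2

Codon 1: GGT (Gly) → GGA (Gly) — synonymous.
Codon 2: TCT (Ser) → ACT (Thr) — missense.
Codon 3: ACA (Thr) → CCA (Pro) — missense.
Codon 4: CGG (Arg) → TGG (Trp) — missense.
Codon 7: ATG (Met) → CTG (Leu) — missense.
Codon 8: GCG (Ala) → GCT (Ala) — synonymous.
Synonymous: 2 of 6.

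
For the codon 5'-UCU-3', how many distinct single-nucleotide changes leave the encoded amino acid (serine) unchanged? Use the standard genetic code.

3

Position 1: none → 0 synonymous.
Position 2: none → 0 synonymous.
Position 3: UCC, UCA, UCG → 3 synonymous.
Total: 0 + 0 + 3 = 3.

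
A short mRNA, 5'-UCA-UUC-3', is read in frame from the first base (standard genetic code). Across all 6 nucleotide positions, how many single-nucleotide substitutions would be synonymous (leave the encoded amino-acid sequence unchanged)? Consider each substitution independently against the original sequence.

Codon 1 (UCA, Ser): 3 synonymous substitutions.
Codon 2 (UUC, Phe): 1 synonymous substitution.
Total: 3 + 1 = 4.

4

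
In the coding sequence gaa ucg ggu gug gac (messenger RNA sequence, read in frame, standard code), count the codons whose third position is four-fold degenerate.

Codon 1 GAA (Glu): third position 2-fold.
Codon 2 UCG (Ser): third position 4-fold.
Codon 3 GGU (Gly): third position 4-fold.
Codon 4 GUG (Val): third position 4-fold.
Codon 5 GAC (Asp): third position 2-fold.
Four-fold degenerate third positions: 3.

3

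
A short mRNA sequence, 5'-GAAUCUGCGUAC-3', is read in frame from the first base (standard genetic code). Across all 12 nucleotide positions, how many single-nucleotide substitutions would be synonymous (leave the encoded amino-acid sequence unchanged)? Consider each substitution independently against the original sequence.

Codon 1 (GAA, Glu): 1 synonymous substitution.
Codon 2 (UCU, Ser): 3 synonymous substitutions.
Codon 3 (GCG, Ala): 3 synonymous substitutions.
Codon 4 (UAC, Tyr): 1 synonymous substitution.
Total: 1 + 3 + 3 + 1 = 8.

8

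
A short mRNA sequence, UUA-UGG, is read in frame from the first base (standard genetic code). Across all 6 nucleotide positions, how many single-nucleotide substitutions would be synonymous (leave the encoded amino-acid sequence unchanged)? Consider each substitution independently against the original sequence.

Codon 1 (UUA, Leu): 2 synonymous substitutions.
Codon 2 (UGG, Trp): 0 synonymous substitutions.
Total: 2 + 0 = 2.

2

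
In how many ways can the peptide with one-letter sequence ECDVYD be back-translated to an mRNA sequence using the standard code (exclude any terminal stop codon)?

Glu: 2 codons.
Cys: 2 codons.
Asp: 2 codons.
Val: 4 codons.
Tyr: 2 codons.
Asp: 2 codons.
2 × 2 × 2 × 4 × 2 × 2 = 128.

128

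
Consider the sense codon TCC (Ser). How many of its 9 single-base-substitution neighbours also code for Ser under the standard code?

Position 1: none → 0 synonymous.
Position 2: none → 0 synonymous.
Position 3: TCT, TCA, TCG → 3 synonymous.
Total: 0 + 0 + 3 = 3.

3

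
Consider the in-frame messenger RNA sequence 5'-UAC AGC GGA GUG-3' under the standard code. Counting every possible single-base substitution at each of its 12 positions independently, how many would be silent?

8

Codon 1 (UAC, Tyr): 1 synonymous substitution.
Codon 2 (AGC, Ser): 1 synonymous substitution.
Codon 3 (GGA, Gly): 3 synonymous substitutions.
Codon 4 (GUG, Val): 3 synonymous substitutions.
Total: 1 + 1 + 3 + 3 = 8.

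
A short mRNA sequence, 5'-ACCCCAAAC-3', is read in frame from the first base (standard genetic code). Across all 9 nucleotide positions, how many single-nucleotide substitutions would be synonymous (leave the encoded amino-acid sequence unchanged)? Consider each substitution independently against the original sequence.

7

Codon 1 (ACC, Thr): 3 synonymous substitutions.
Codon 2 (CCA, Pro): 3 synonymous substitutions.
Codon 3 (AAC, Asn): 1 synonymous substitution.
Total: 3 + 3 + 1 = 7.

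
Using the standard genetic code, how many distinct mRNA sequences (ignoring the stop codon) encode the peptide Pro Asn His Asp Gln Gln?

Pro: 4 codons.
Asn: 2 codons.
His: 2 codons.
Asp: 2 codons.
Gln: 2 codons.
Gln: 2 codons.
4 × 2 × 2 × 2 × 2 × 2 = 128.

128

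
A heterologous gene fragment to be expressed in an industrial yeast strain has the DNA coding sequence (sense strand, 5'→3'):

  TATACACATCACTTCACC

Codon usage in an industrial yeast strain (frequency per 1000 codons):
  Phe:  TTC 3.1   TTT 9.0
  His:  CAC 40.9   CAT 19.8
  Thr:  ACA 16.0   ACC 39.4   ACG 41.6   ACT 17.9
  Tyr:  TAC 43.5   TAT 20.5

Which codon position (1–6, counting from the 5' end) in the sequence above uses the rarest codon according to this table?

Codon 1 TAT (Tyr): 20.5 per 1000.
Codon 2 ACA (Thr): 16.0 per 1000.
Codon 3 CAT (His): 19.8 per 1000.
Codon 4 CAC (His): 40.9 per 1000.
Codon 5 TTC (Phe): 3.1 per 1000.
Codon 6 ACC (Thr): 39.4 per 1000.
Lowest frequency is 3.1 at codon 5.

5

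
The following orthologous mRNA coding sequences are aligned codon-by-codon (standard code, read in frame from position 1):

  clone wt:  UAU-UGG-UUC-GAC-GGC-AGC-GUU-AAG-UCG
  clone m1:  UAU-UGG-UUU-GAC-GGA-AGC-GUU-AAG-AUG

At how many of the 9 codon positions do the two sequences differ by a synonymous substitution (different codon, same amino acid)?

2

Codon 1: UAU Tyr / UAU Tyr — identical.
Codon 2: UGG Trp / UGG Trp — identical.
Codon 3: UUC Phe / UUU Phe — synonymous.
Codon 4: GAC Asp / GAC Asp — identical.
Codon 5: GGC Gly / GGA Gly — synonymous.
Codon 6: AGC Ser / AGC Ser — identical.
Codon 7: GUU Val / GUU Val — identical.
Codon 8: AAG Lys / AAG Lys — identical.
Codon 9: UCG Ser / AUG Met — nonsynonymous.
Synonymous differences: 2.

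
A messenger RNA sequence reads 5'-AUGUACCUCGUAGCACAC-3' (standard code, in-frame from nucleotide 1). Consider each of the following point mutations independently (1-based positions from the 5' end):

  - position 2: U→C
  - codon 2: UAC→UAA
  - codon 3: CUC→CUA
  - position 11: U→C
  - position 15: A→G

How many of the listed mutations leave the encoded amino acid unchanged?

Codon 1: AUG (Met) → ACG (Thr) — missense.
Codon 2: UAC (Tyr) → UAA (Stop) — nonsense.
Codon 3: CUC (Leu) → CUA (Leu) — synonymous.
Codon 4: GUA (Val) → GCA (Ala) — missense.
Codon 5: GCA (Ala) → GCG (Ala) — synonymous.
Synonymous: 2 of 5.

2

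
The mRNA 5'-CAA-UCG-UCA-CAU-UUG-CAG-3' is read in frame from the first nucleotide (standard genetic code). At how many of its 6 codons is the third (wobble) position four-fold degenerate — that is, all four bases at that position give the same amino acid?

2

Codon 1 CAA (Gln): third position 2-fold.
Codon 2 UCG (Ser): third position 4-fold.
Codon 3 UCA (Ser): third position 4-fold.
Codon 4 CAU (His): third position 2-fold.
Codon 5 UUG (Leu): third position 2-fold.
Codon 6 CAG (Gln): third position 2-fold.
Four-fold degenerate third positions: 2.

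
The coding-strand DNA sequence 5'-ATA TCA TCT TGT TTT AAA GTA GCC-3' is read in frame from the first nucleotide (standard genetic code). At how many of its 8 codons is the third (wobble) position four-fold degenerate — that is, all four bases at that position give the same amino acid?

Codon 1 ATA (Ile): third position 3-fold.
Codon 2 TCA (Ser): third position 4-fold.
Codon 3 TCT (Ser): third position 4-fold.
Codon 4 TGT (Cys): third position 2-fold.
Codon 5 TTT (Phe): third position 2-fold.
Codon 6 AAA (Lys): third position 2-fold.
Codon 7 GTA (Val): third position 4-fold.
Codon 8 GCC (Ala): third position 4-fold.
Four-fold degenerate third positions: 4.

4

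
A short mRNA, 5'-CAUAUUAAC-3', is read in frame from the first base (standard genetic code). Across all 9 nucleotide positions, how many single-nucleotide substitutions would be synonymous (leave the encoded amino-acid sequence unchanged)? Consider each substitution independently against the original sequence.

4

Codon 1 (CAU, His): 1 synonymous substitution.
Codon 2 (AUU, Ile): 2 synonymous substitutions.
Codon 3 (AAC, Asn): 1 synonymous substitution.
Total: 1 + 2 + 1 = 4.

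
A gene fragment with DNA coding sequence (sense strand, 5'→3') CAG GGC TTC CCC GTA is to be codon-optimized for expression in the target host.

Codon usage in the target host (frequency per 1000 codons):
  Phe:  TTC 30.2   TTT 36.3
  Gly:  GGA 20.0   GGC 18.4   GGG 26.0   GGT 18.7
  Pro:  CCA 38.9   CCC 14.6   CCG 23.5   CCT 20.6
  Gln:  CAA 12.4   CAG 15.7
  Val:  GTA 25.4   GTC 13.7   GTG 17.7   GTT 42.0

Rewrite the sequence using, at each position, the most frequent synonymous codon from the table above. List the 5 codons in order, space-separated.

Codon 1 (Gln): best is CAG at 15.7.
Codon 2 (Gly): best is GGG at 26.0.
Codon 3 (Phe): best is TTT at 36.3.
Codon 4 (Pro): best is CCA at 38.9.
Codon 5 (Val): best is GTT at 42.0.

CAG GGG TTT CCA GTT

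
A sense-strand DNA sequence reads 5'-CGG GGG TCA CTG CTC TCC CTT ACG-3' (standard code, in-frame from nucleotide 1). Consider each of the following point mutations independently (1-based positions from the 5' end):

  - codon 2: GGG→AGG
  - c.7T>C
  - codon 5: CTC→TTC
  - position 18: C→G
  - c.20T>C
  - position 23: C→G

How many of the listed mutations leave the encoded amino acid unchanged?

Codon 2: GGG (Gly) → AGG (Arg) — missense.
Codon 3: TCA (Ser) → CCA (Pro) — missense.
Codon 5: CTC (Leu) → TTC (Phe) — missense.
Codon 6: TCC (Ser) → TCG (Ser) — synonymous.
Codon 7: CTT (Leu) → CCT (Pro) — missense.
Codon 8: ACG (Thr) → AGG (Arg) — missense.
Synonymous: 1 of 6.

1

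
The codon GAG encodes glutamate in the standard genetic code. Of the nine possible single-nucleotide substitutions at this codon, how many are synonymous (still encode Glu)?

1

Position 1: none → 0 synonymous.
Position 2: none → 0 synonymous.
Position 3: GAA → 1 synonymous.
Total: 0 + 0 + 1 = 1.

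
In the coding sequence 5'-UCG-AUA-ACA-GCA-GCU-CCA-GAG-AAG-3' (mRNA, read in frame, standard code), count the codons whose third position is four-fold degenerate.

5

Codon 1 UCG (Ser): third position 4-fold.
Codon 2 AUA (Ile): third position 3-fold.
Codon 3 ACA (Thr): third position 4-fold.
Codon 4 GCA (Ala): third position 4-fold.
Codon 5 GCU (Ala): third position 4-fold.
Codon 6 CCA (Pro): third position 4-fold.
Codon 7 GAG (Glu): third position 2-fold.
Codon 8 AAG (Lys): third position 2-fold.
Four-fold degenerate third positions: 5.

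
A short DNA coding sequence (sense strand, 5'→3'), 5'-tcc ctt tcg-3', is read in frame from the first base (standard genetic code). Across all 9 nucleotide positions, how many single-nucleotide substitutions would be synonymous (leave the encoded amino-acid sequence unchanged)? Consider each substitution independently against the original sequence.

9

Codon 1 (TCC, Ser): 3 synonymous substitutions.
Codon 2 (CTT, Leu): 3 synonymous substitutions.
Codon 3 (TCG, Ser): 3 synonymous substitutions.
Total: 3 + 3 + 3 = 9.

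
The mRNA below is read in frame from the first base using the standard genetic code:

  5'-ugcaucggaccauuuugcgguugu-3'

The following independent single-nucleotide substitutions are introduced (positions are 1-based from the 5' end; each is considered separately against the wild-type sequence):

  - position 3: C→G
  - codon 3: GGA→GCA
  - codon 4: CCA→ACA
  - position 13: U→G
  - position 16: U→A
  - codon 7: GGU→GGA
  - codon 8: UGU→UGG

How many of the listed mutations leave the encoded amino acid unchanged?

Codon 1: UGC (Cys) → UGG (Trp) — missense.
Codon 3: GGA (Gly) → GCA (Ala) — missense.
Codon 4: CCA (Pro) → ACA (Thr) — missense.
Codon 5: UUU (Phe) → GUU (Val) — missense.
Codon 6: UGC (Cys) → AGC (Ser) — missense.
Codon 7: GGU (Gly) → GGA (Gly) — synonymous.
Codon 8: UGU (Cys) → UGG (Trp) — missense.
Synonymous: 1 of 7.

1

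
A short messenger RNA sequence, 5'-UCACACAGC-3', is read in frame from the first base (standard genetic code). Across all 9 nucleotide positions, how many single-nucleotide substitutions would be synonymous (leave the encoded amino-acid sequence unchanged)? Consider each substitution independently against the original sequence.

Codon 1 (UCA, Ser): 3 synonymous substitutions.
Codon 2 (CAC, His): 1 synonymous substitution.
Codon 3 (AGC, Ser): 1 synonymous substitution.
Total: 3 + 1 + 1 = 5.

5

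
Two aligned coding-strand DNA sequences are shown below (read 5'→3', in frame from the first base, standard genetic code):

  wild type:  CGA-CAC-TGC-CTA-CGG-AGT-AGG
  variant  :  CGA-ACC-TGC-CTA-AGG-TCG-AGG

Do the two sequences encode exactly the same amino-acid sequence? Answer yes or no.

Codon 1: CGA Arg / CGA Arg — identical.
Codon 2: CAC His / ACC Thr — nonsynonymous.
Codon 3: TGC Cys / TGC Cys — identical.
Codon 4: CTA Leu / CTA Leu — identical.
Codon 5: CGG Arg / AGG Arg — synonymous.
Codon 6: AGT Ser / TCG Ser — synonymous.
Codon 7: AGG Arg / AGG Arg — identical.
Nonsynonymous differences: 1 → different protein.

no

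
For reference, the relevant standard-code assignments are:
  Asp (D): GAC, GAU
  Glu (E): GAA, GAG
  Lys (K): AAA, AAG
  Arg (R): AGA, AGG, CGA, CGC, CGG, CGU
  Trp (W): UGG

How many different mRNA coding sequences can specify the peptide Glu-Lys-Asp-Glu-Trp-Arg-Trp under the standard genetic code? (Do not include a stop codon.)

96

Glu: 2 codons.
Lys: 2 codons.
Asp: 2 codons.
Glu: 2 codons.
Trp: 1 codon.
Arg: 6 codons.
Trp: 1 codon.
2 × 2 × 2 × 2 × 1 × 6 × 1 = 96.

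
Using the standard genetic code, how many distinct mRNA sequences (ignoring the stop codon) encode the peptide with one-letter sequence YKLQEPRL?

Tyr: 2 codons.
Lys: 2 codons.
Leu: 6 codons.
Gln: 2 codons.
Glu: 2 codons.
Pro: 4 codons.
Arg: 6 codons.
Leu: 6 codons.
2 × 2 × 6 × 2 × 2 × 4 × 6 × 6 = 13824.

13824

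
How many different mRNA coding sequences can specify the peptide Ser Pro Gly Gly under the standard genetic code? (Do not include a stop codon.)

Ser: 6 codons.
Pro: 4 codons.
Gly: 4 codons.
Gly: 4 codons.
6 × 4 × 4 × 4 = 384.

384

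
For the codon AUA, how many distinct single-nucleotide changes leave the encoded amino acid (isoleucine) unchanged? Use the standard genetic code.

Position 1: none → 0 synonymous.
Position 2: none → 0 synonymous.
Position 3: AUU, AUC → 2 synonymous.
Total: 0 + 0 + 2 = 2.

2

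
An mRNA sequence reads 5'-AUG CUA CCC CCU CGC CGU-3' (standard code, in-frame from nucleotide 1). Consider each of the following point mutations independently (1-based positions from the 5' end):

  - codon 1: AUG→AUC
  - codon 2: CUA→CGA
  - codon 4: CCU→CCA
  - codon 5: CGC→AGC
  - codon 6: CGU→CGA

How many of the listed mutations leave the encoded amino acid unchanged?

2

Codon 1: AUG (Met) → AUC (Ile) — missense.
Codon 2: CUA (Leu) → CGA (Arg) — missense.
Codon 4: CCU (Pro) → CCA (Pro) — synonymous.
Codon 5: CGC (Arg) → AGC (Ser) — missense.
Codon 6: CGU (Arg) → CGA (Arg) — synonymous.
Synonymous: 2 of 5.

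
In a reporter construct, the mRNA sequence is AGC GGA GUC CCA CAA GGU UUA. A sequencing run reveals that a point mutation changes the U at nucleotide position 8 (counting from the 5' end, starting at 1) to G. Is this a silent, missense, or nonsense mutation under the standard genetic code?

Position 8 falls in codon 3: GUC → Val.
After the substitution the codon is GGC → Gly.
Val ≠ Gly, so this is a missense mutation.

missense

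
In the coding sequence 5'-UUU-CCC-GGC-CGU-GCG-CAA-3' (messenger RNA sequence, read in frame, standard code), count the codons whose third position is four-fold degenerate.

Codon 1 UUU (Phe): third position 2-fold.
Codon 2 CCC (Pro): third position 4-fold.
Codon 3 GGC (Gly): third position 4-fold.
Codon 4 CGU (Arg): third position 4-fold.
Codon 5 GCG (Ala): third position 4-fold.
Codon 6 CAA (Gln): third position 2-fold.
Four-fold degenerate third positions: 4.

4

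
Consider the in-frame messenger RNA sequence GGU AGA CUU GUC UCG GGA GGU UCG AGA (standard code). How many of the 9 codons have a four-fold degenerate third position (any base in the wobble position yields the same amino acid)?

7

Codon 1 GGU (Gly): third position 4-fold.
Codon 2 AGA (Arg): third position 2-fold.
Codon 3 CUU (Leu): third position 4-fold.
Codon 4 GUC (Val): third position 4-fold.
Codon 5 UCG (Ser): third position 4-fold.
Codon 6 GGA (Gly): third position 4-fold.
Codon 7 GGU (Gly): third position 4-fold.
Codon 8 UCG (Ser): third position 4-fold.
Codon 9 AGA (Arg): third position 2-fold.
Four-fold degenerate third positions: 7.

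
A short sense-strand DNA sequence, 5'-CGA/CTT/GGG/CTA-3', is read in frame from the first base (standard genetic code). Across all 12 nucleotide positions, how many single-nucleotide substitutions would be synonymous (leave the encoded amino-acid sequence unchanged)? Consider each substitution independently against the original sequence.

14

Codon 1 (CGA, Arg): 4 synonymous substitutions.
Codon 2 (CTT, Leu): 3 synonymous substitutions.
Codon 3 (GGG, Gly): 3 synonymous substitutions.
Codon 4 (CTA, Leu): 4 synonymous substitutions.
Total: 4 + 3 + 3 + 4 = 14.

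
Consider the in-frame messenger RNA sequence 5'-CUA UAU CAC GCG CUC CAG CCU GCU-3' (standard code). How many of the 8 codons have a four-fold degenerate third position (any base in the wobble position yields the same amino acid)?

Codon 1 CUA (Leu): third position 4-fold.
Codon 2 UAU (Tyr): third position 2-fold.
Codon 3 CAC (His): third position 2-fold.
Codon 4 GCG (Ala): third position 4-fold.
Codon 5 CUC (Leu): third position 4-fold.
Codon 6 CAG (Gln): third position 2-fold.
Codon 7 CCU (Pro): third position 4-fold.
Codon 8 GCU (Ala): third position 4-fold.
Four-fold degenerate third positions: 5.

5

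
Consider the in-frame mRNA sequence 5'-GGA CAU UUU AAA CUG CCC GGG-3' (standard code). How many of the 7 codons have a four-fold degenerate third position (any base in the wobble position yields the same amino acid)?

4

Codon 1 GGA (Gly): third position 4-fold.
Codon 2 CAU (His): third position 2-fold.
Codon 3 UUU (Phe): third position 2-fold.
Codon 4 AAA (Lys): third position 2-fold.
Codon 5 CUG (Leu): third position 4-fold.
Codon 6 CCC (Pro): third position 4-fold.
Codon 7 GGG (Gly): third position 4-fold.
Four-fold degenerate third positions: 4.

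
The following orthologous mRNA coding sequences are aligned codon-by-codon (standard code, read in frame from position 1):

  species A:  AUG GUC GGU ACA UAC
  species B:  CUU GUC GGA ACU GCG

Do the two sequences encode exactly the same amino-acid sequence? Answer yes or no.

Codon 1: AUG Met / CUU Leu — nonsynonymous.
Codon 2: GUC Val / GUC Val — identical.
Codon 3: GGU Gly / GGA Gly — synonymous.
Codon 4: ACA Thr / ACU Thr — synonymous.
Codon 5: UAC Tyr / GCG Ala — nonsynonymous.
Nonsynonymous differences: 2 → different protein.

no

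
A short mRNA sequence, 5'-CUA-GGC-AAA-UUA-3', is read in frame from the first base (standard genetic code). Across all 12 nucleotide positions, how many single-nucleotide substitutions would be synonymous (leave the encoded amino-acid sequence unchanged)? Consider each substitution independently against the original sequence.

Codon 1 (CUA, Leu): 4 synonymous substitutions.
Codon 2 (GGC, Gly): 3 synonymous substitutions.
Codon 3 (AAA, Lys): 1 synonymous substitution.
Codon 4 (UUA, Leu): 2 synonymous substitutions.
Total: 4 + 3 + 1 + 2 = 10.

10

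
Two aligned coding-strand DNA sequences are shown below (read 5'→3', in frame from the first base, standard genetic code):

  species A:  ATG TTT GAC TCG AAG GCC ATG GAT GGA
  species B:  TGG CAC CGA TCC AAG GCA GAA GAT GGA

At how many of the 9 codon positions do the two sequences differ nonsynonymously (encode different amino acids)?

Codon 1: ATG Met / TGG Trp — nonsynonymous.
Codon 2: TTT Phe / CAC His — nonsynonymous.
Codon 3: GAC Asp / CGA Arg — nonsynonymous.
Codon 4: TCG Ser / TCC Ser — synonymous.
Codon 5: AAG Lys / AAG Lys — identical.
Codon 6: GCC Ala / GCA Ala — synonymous.
Codon 7: ATG Met / GAA Glu — nonsynonymous.
Codon 8: GAT Asp / GAT Asp — identical.
Codon 9: GGA Gly / GGA Gly — identical.
Nonsynonymous differences: 4.

4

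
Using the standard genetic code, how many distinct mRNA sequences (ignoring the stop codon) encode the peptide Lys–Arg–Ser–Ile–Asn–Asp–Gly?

3456

Lys: 2 codons.
Arg: 6 codons.
Ser: 6 codons.
Ile: 3 codons.
Asn: 2 codons.
Asp: 2 codons.
Gly: 4 codons.
2 × 6 × 6 × 3 × 2 × 2 × 4 = 3456.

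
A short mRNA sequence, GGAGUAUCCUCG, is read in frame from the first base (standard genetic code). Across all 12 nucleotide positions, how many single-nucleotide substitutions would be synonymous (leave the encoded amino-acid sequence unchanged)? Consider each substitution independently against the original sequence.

12

Codon 1 (GGA, Gly): 3 synonymous substitutions.
Codon 2 (GUA, Val): 3 synonymous substitutions.
Codon 3 (UCC, Ser): 3 synonymous substitutions.
Codon 4 (UCG, Ser): 3 synonymous substitutions.
Total: 3 + 3 + 3 + 3 = 12.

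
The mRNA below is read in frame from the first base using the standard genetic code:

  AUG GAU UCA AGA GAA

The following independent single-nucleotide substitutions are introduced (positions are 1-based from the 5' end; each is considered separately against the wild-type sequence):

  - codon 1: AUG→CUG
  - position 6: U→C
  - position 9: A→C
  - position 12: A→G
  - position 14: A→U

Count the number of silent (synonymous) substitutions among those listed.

3

Codon 1: AUG (Met) → CUG (Leu) — missense.
Codon 2: GAU (Asp) → GAC (Asp) — synonymous.
Codon 3: UCA (Ser) → UCC (Ser) — synonymous.
Codon 4: AGA (Arg) → AGG (Arg) — synonymous.
Codon 5: GAA (Glu) → GUA (Val) — missense.
Synonymous: 3 of 5.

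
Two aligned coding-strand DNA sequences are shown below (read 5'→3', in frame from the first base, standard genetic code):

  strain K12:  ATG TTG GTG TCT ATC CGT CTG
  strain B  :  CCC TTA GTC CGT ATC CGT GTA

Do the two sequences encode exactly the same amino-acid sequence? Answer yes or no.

no

Codon 1: ATG Met / CCC Pro — nonsynonymous.
Codon 2: TTG Leu / TTA Leu — synonymous.
Codon 3: GTG Val / GTC Val — synonymous.
Codon 4: TCT Ser / CGT Arg — nonsynonymous.
Codon 5: ATC Ile / ATC Ile — identical.
Codon 6: CGT Arg / CGT Arg — identical.
Codon 7: CTG Leu / GTA Val — nonsynonymous.
Nonsynonymous differences: 3 → different protein.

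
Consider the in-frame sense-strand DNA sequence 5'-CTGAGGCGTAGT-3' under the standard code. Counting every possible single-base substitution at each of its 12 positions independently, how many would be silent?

Codon 1 (CTG, Leu): 4 synonymous substitutions.
Codon 2 (AGG, Arg): 2 synonymous substitutions.
Codon 3 (CGT, Arg): 3 synonymous substitutions.
Codon 4 (AGT, Ser): 1 synonymous substitution.
Total: 4 + 2 + 3 + 1 = 10.

10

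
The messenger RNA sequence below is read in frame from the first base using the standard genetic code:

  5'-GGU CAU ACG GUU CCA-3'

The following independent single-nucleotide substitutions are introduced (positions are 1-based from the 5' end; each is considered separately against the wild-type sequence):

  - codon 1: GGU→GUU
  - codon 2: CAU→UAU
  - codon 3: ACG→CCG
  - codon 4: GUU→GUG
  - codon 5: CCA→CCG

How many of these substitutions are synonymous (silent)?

Codon 1: GGU (Gly) → GUU (Val) — missense.
Codon 2: CAU (His) → UAU (Tyr) — missense.
Codon 3: ACG (Thr) → CCG (Pro) — missense.
Codon 4: GUU (Val) → GUG (Val) — synonymous.
Codon 5: CCA (Pro) → CCG (Pro) — synonymous.
Synonymous: 2 of 5.

2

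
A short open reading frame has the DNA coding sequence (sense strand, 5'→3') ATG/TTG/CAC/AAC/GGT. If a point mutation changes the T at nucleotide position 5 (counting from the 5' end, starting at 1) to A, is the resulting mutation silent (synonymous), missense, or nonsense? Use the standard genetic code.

nonsense

Position 5 falls in codon 2: TTG → Leu.
After the substitution the codon is TAG → Stop.
The new codon is a stop codon, so this is a nonsense mutation.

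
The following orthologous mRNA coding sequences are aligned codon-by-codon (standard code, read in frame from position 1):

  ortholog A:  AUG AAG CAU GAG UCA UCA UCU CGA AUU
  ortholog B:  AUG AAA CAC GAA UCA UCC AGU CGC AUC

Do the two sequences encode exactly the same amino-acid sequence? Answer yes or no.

Codon 1: AUG Met / AUG Met — identical.
Codon 2: AAG Lys / AAA Lys — synonymous.
Codon 3: CAU His / CAC His — synonymous.
Codon 4: GAG Glu / GAA Glu — synonymous.
Codon 5: UCA Ser / UCA Ser — identical.
Codon 6: UCA Ser / UCC Ser — synonymous.
Codon 7: UCU Ser / AGU Ser — synonymous.
Codon 8: CGA Arg / CGC Arg — synonymous.
Codon 9: AUU Ile / AUC Ile — synonymous.
Nonsynonymous differences: 0 → same protein.

yes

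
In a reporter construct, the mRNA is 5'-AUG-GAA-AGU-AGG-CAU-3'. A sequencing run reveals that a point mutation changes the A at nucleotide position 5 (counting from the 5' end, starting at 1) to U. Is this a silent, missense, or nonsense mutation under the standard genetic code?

missense

Position 5 falls in codon 2: GAA → Glu.
After the substitution the codon is GUA → Val.
Glu ≠ Val, so this is a missense mutation.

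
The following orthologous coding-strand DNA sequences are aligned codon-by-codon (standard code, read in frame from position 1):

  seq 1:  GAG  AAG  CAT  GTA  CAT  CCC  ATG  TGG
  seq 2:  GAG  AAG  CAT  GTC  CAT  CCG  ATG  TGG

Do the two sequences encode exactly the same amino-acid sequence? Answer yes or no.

Codon 1: GAG Glu / GAG Glu — identical.
Codon 2: AAG Lys / AAG Lys — identical.
Codon 3: CAT His / CAT His — identical.
Codon 4: GTA Val / GTC Val — synonymous.
Codon 5: CAT His / CAT His — identical.
Codon 6: CCC Pro / CCG Pro — synonymous.
Codon 7: ATG Met / ATG Met — identical.
Codon 8: TGG Trp / TGG Trp — identical.
Nonsynonymous differences: 0 → same protein.

yes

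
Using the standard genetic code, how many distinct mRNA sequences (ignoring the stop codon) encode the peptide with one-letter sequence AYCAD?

Ala: 4 codons.
Tyr: 2 codons.
Cys: 2 codons.
Ala: 4 codons.
Asp: 2 codons.
4 × 2 × 2 × 4 × 2 = 128.

128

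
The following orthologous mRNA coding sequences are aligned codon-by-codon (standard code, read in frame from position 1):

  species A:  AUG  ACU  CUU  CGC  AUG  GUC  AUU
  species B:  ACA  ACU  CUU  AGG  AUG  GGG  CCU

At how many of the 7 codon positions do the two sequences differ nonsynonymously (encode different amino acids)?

3

Codon 1: AUG Met / ACA Thr — nonsynonymous.
Codon 2: ACU Thr / ACU Thr — identical.
Codon 3: CUU Leu / CUU Leu — identical.
Codon 4: CGC Arg / AGG Arg — synonymous.
Codon 5: AUG Met / AUG Met — identical.
Codon 6: GUC Val / GGG Gly — nonsynonymous.
Codon 7: AUU Ile / CCU Pro — nonsynonymous.
Nonsynonymous differences: 3.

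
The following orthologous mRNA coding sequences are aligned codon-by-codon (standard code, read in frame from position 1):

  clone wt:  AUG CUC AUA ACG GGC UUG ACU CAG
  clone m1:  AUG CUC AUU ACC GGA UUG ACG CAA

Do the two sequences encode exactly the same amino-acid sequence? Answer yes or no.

Codon 1: AUG Met / AUG Met — identical.
Codon 2: CUC Leu / CUC Leu — identical.
Codon 3: AUA Ile / AUU Ile — synonymous.
Codon 4: ACG Thr / ACC Thr — synonymous.
Codon 5: GGC Gly / GGA Gly — synonymous.
Codon 6: UUG Leu / UUG Leu — identical.
Codon 7: ACU Thr / ACG Thr — synonymous.
Codon 8: CAG Gln / CAA Gln — synonymous.
Nonsynonymous differences: 0 → same protein.

yes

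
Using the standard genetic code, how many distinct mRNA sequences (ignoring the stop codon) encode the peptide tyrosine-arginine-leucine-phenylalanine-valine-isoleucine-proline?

6912

Tyr: 2 codons.
Arg: 6 codons.
Leu: 6 codons.
Phe: 2 codons.
Val: 4 codons.
Ile: 3 codons.
Pro: 4 codons.
2 × 6 × 6 × 2 × 4 × 3 × 4 = 6912.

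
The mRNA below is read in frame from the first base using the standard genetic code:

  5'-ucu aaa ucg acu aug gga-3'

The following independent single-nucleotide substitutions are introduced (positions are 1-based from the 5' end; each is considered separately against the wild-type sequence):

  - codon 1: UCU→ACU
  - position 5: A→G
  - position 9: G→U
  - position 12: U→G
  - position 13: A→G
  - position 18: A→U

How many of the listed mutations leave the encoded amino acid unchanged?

Codon 1: UCU (Ser) → ACU (Thr) — missense.
Codon 2: AAA (Lys) → AGA (Arg) — missense.
Codon 3: UCG (Ser) → UCU (Ser) — synonymous.
Codon 4: ACU (Thr) → ACG (Thr) — synonymous.
Codon 5: AUG (Met) → GUG (Val) — missense.
Codon 6: GGA (Gly) → GGU (Gly) — synonymous.
Synonymous: 3 of 6.

3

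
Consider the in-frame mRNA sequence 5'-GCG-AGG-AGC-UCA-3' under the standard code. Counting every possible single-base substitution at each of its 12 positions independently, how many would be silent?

Codon 1 (GCG, Ala): 3 synonymous substitutions.
Codon 2 (AGG, Arg): 2 synonymous substitutions.
Codon 3 (AGC, Ser): 1 synonymous substitution.
Codon 4 (UCA, Ser): 3 synonymous substitutions.
Total: 3 + 2 + 1 + 3 = 9.

9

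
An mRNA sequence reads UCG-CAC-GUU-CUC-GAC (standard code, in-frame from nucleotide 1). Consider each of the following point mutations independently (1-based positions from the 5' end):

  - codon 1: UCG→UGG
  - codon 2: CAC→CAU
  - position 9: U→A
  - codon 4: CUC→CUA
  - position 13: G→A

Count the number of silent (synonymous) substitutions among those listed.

3

Codon 1: UCG (Ser) → UGG (Trp) — missense.
Codon 2: CAC (His) → CAU (His) — synonymous.
Codon 3: GUU (Val) → GUA (Val) — synonymous.
Codon 4: CUC (Leu) → CUA (Leu) — synonymous.
Codon 5: GAC (Asp) → AAC (Asn) — missense.
Synonymous: 3 of 5.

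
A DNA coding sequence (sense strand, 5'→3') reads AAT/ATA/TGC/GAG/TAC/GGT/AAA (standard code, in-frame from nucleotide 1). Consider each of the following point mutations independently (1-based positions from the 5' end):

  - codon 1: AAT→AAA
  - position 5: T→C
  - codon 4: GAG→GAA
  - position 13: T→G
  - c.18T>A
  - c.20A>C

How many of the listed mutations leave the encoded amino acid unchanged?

Codon 1: AAT (Asn) → AAA (Lys) — missense.
Codon 2: ATA (Ile) → ACA (Thr) — missense.
Codon 4: GAG (Glu) → GAA (Glu) — synonymous.
Codon 5: TAC (Tyr) → GAC (Asp) — missense.
Codon 6: GGT (Gly) → GGA (Gly) — synonymous.
Codon 7: AAA (Lys) → ACA (Thr) — missense.
Synonymous: 2 of 6.

2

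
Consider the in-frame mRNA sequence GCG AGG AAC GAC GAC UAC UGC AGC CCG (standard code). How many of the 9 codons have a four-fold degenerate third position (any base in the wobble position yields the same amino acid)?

2

Codon 1 GCG (Ala): third position 4-fold.
Codon 2 AGG (Arg): third position 2-fold.
Codon 3 AAC (Asn): third position 2-fold.
Codon 4 GAC (Asp): third position 2-fold.
Codon 5 GAC (Asp): third position 2-fold.
Codon 6 UAC (Tyr): third position 2-fold.
Codon 7 UGC (Cys): third position 2-fold.
Codon 8 AGC (Ser): third position 2-fold.
Codon 9 CCG (Pro): third position 4-fold.
Four-fold degenerate third positions: 2.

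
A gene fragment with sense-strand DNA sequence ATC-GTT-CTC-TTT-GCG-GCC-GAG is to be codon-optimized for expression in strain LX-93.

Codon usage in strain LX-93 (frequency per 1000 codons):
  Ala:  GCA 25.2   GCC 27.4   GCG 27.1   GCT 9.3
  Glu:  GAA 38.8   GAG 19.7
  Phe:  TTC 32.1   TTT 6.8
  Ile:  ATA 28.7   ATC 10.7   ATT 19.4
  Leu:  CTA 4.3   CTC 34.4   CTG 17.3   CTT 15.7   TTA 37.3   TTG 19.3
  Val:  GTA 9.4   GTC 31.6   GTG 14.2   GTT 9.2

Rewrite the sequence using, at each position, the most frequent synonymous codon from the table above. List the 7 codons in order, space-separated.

ATA GTC TTA TTC GCC GCC GAA

Codon 1 (Ile): best is ATA at 28.7.
Codon 2 (Val): best is GTC at 31.6.
Codon 3 (Leu): best is TTA at 37.3.
Codon 4 (Phe): best is TTC at 32.1.
Codon 5 (Ala): best is GCC at 27.4.
Codon 6 (Ala): best is GCC at 27.4.
Codon 7 (Glu): best is GAA at 38.8.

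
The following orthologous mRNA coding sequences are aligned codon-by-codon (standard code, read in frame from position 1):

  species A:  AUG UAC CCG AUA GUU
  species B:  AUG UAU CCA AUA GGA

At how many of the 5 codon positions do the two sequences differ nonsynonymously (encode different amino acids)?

Codon 1: AUG Met / AUG Met — identical.
Codon 2: UAC Tyr / UAU Tyr — synonymous.
Codon 3: CCG Pro / CCA Pro — synonymous.
Codon 4: AUA Ile / AUA Ile — identical.
Codon 5: GUU Val / GGA Gly — nonsynonymous.
Nonsynonymous differences: 1.

1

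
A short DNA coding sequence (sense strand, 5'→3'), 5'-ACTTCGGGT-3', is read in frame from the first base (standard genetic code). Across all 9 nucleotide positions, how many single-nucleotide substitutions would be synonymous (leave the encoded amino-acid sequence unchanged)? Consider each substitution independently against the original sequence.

Codon 1 (ACT, Thr): 3 synonymous substitutions.
Codon 2 (TCG, Ser): 3 synonymous substitutions.
Codon 3 (GGT, Gly): 3 synonymous substitutions.
Total: 3 + 3 + 3 = 9.

9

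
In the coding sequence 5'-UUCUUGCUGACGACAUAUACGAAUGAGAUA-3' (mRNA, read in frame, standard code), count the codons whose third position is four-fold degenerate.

Codon 1 UUC (Phe): third position 2-fold.
Codon 2 UUG (Leu): third position 2-fold.
Codon 3 CUG (Leu): third position 4-fold.
Codon 4 ACG (Thr): third position 4-fold.
Codon 5 ACA (Thr): third position 4-fold.
Codon 6 UAU (Tyr): third position 2-fold.
Codon 7 ACG (Thr): third position 4-fold.
Codon 8 AAU (Asn): third position 2-fold.
Codon 9 GAG (Glu): third position 2-fold.
Codon 10 AUA (Ile): third position 3-fold.
Four-fold degenerate third positions: 4.

4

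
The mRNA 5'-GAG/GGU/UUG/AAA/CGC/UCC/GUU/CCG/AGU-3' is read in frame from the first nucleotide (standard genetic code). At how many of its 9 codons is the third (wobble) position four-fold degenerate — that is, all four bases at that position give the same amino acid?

Codon 1 GAG (Glu): third position 2-fold.
Codon 2 GGU (Gly): third position 4-fold.
Codon 3 UUG (Leu): third position 2-fold.
Codon 4 AAA (Lys): third position 2-fold.
Codon 5 CGC (Arg): third position 4-fold.
Codon 6 UCC (Ser): third position 4-fold.
Codon 7 GUU (Val): third position 4-fold.
Codon 8 CCG (Pro): third position 4-fold.
Codon 9 AGU (Ser): third position 2-fold.
Four-fold degenerate third positions: 5.

5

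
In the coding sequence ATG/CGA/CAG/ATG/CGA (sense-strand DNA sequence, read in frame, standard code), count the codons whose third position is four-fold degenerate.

2

Codon 1 ATG (Met): third position 1-fold.
Codon 2 CGA (Arg): third position 4-fold.
Codon 3 CAG (Gln): third position 2-fold.
Codon 4 ATG (Met): third position 1-fold.
Codon 5 CGA (Arg): third position 4-fold.
Four-fold degenerate third positions: 2.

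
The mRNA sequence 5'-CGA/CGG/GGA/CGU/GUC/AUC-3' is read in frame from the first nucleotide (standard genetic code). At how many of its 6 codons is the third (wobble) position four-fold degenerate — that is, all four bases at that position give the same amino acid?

5

Codon 1 CGA (Arg): third position 4-fold.
Codon 2 CGG (Arg): third position 4-fold.
Codon 3 GGA (Gly): third position 4-fold.
Codon 4 CGU (Arg): third position 4-fold.
Codon 5 GUC (Val): third position 4-fold.
Codon 6 AUC (Ile): third position 3-fold.
Four-fold degenerate third positions: 5.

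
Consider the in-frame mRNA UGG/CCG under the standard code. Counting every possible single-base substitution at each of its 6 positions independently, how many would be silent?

Codon 1 (UGG, Trp): 0 synonymous substitutions.
Codon 2 (CCG, Pro): 3 synonymous substitutions.
Total: 0 + 3 = 3.

3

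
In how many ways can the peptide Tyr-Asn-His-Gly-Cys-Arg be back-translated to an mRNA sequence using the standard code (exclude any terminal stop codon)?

384

Tyr: 2 codons.
Asn: 2 codons.
His: 2 codons.
Gly: 4 codons.
Cys: 2 codons.
Arg: 6 codons.
2 × 2 × 2 × 4 × 2 × 6 = 384.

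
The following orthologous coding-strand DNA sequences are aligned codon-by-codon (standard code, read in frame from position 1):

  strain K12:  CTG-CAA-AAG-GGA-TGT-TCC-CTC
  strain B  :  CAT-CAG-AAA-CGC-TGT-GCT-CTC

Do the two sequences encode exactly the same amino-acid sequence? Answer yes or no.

Codon 1: CTG Leu / CAT His — nonsynonymous.
Codon 2: CAA Gln / CAG Gln — synonymous.
Codon 3: AAG Lys / AAA Lys — synonymous.
Codon 4: GGA Gly / CGC Arg — nonsynonymous.
Codon 5: TGT Cys / TGT Cys — identical.
Codon 6: TCC Ser / GCT Ala — nonsynonymous.
Codon 7: CTC Leu / CTC Leu — identical.
Nonsynonymous differences: 3 → different protein.

no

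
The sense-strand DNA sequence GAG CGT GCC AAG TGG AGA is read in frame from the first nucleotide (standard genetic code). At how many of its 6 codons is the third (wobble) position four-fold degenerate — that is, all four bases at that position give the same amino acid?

Codon 1 GAG (Glu): third position 2-fold.
Codon 2 CGT (Arg): third position 4-fold.
Codon 3 GCC (Ala): third position 4-fold.
Codon 4 AAG (Lys): third position 2-fold.
Codon 5 TGG (Trp): third position 1-fold.
Codon 6 AGA (Arg): third position 2-fold.
Four-fold degenerate third positions: 2.

2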